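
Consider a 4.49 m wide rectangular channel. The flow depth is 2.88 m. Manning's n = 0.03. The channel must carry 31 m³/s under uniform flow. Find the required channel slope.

Flow area A = b·y = 4.49 × 2.88 = 12.93 m². Wetted perimeter P = b + 2y = 4.49 + 2×2.88 = 10.25 m.
Hydraulic radius R = A/P = 12.93/10.25 = 1.262 m.
From Manning's equation, S = [nQ / (1 A R^(2/3))]² = [0.03 × 31 / (1 × 12.93 × 1.262^(2/3))]² = 0.00379.

S = 0.00379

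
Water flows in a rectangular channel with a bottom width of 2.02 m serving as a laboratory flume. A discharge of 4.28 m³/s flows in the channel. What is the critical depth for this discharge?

For a rectangular channel, critical depth y_c = (q²/g)^(1/3) where q = Q/b = 4.28/2.02 = 2.119 m²/s.
So y_c = (2.119²/9.81)^(1/3) = 0.771 m.

y_c = 0.771 m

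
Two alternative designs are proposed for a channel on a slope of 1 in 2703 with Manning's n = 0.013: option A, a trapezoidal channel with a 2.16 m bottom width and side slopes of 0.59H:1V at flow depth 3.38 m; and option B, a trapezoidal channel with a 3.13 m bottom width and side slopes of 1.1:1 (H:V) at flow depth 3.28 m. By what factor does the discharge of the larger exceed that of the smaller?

1.8

Channel A: With bottom width b = 2.16 m and side slope z = 0.59: A = (b + zy)y = (2.16 + 0.59×3.38)×3.38 = 14.04 m²; P = b + 2y√(1+z²) = 2.16 + 2×3.38×1.161 = 10.01 m. Hydraulic radius R = A/P = 14.04/10.01 = 1.403 m. Q_A = (1/0.013)·14.04·1.403^(2/3)·√0.00037 = 26.03 m³/s.
Channel B: With bottom width b = 3.13 m and side slope z = 1.1: A = (b + zy)y = (3.13 + 1.1×3.28)×3.28 = 22.1 m²; P = b + 2y√(1+z²) = 3.13 + 2×3.28×1.487 = 12.88 m. Hydraulic radius R = A/P = 22.1/12.88 = 1.716 m. Q_B = (1/0.013)·22.1·1.716^(2/3)·√0.00037 = 46.86 m³/s.
The larger discharge is 46.86 m³/s and the smaller is 26.03 m³/s; the ratio is 1.8.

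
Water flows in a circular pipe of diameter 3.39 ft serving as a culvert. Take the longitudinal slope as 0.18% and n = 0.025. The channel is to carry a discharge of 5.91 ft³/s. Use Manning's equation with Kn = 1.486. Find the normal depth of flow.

Manning's equation rearranged: A R^(2/3) = nQ / (1.486·√S) = 0.025 × 5.91 / (1.486 × √0.0018) = 2.344.
Trying y = 0.857 ft: A R^(2/3) = 1.132 — short.
Trying y = 1.44 ft: A R^(2/3) = 3.038 — over.
Trying y = 1.25 ft: A R^(2/3) = 2.344 — ≈ 2.344.

y_n = 1.25 ft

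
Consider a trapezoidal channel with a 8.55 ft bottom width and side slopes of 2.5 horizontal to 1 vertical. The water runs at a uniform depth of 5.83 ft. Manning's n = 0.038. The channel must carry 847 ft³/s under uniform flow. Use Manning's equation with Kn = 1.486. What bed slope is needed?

S = 0.0051

With bottom width b = 8.55 ft and side slope z = 2.5: A = (b + zy)y = (8.55 + 2.5×5.83)×5.83 = 134.8 ft²; P = b + 2y√(1+z²) = 8.55 + 2×5.83×2.693 = 39.95 ft.
Hydraulic radius R = A/P = 134.8/39.95 = 3.375 ft.
From Manning's equation, S = [nQ / (1.486 A R^(2/3))]² = [0.038 × 847 / (1.486 × 134.8 × 3.375^(2/3))]² = 0.0051.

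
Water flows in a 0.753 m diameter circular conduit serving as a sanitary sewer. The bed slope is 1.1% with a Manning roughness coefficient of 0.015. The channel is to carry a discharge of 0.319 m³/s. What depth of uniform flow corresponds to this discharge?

Manning's equation rearranged: A R^(2/3) = nQ / (1·√S) = 0.015 × 0.319 / (√0.011) = 0.04562.
At y = 0.342 m: A R^(2/3) = 0.06193 — too large.
At y = 0.257 m: A R^(2/3) = 0.03668 — too small.
At y = 0.289 m: A R^(2/3) = 0.04568 — ≈ 0.04562.

y_n = 0.289 m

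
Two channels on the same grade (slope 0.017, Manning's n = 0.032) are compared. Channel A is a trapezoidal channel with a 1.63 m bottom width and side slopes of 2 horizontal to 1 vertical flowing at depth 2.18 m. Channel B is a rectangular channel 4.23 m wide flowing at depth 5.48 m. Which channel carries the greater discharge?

channel B

Channel A: With bottom width b = 1.63 m and side slope z = 2: A = (b + zy)y = (1.63 + 2×2.18)×2.18 = 13.06 m²; P = b + 2y√(1+z²) = 1.63 + 2×2.18×2.236 = 11.38 m. Hydraulic radius R = A/P = 13.06/11.38 = 1.148 m. Q_A = (1/0.032)·13.06·1.148^(2/3)·√0.017 = 58.32 m³/s.
Channel B: Flow area A = b·y = 4.23 × 5.48 = 23.18 m². Wetted perimeter P = b + 2y = 4.23 + 2×5.48 = 15.19 m. Hydraulic radius R = A/P = 23.18/15.19 = 1.526 m. Q_B = (1/0.032)·23.18·1.526^(2/3)·√0.017 = 125.2 m³/s.
Q_A = 58.32 m³/s vs Q_B = 125.2 m³/s, so channel B carries more.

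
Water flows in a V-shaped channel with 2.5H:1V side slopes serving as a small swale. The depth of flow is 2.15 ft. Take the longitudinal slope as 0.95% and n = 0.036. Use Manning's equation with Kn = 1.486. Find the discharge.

For a triangular section with side slope z = 2.5: A = zy² = 2.5×2.15² = 11.56 ft²; P = 2y√(1+z²) = 2×2.15×2.693 = 11.58 ft.
Hydraulic radius R = A/P = 11.56/11.58 = 0.9981 ft.
Manning's equation: Q = (1.486/n) A R^(2/3) S^(1/2) = (1.486/0.036) × 11.56 × 0.9981^(2/3) × 0.0095^(1/2) = 46.4 ft³/s.

Q = 46.4 ft³/s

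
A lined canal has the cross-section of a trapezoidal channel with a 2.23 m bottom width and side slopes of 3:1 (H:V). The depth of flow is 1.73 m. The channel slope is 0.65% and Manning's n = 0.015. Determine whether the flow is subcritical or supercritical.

With bottom width b = 2.23 m and side slope z = 3: A = (b + zy)y = (2.23 + 3×1.73)×1.73 = 12.84 m²; P = b + 2y√(1+z²) = 2.23 + 2×1.73×3.162 = 13.17 m.
Hydraulic radius R = A/P = 12.84/13.17 = 0.9746 m.
V = (1/n) R^(2/3) √S = (1/0.015) × 0.9746^(2/3) × √0.0065 = 5.283 m/s. Hydraulic depth D_h = A/T = 12.84/12.61 = 1.018 m.
Froude number Fr = V/√(g·D_h) = 5.283/√(9.81×1.018) = 1.67, which is greater than 1, so the flow is supercritical.

supercritical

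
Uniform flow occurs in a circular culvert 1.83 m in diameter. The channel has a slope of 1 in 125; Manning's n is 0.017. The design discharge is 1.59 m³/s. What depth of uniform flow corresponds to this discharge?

Manning's equation rearranged: A R^(2/3) = nQ / (1·√S) = 0.017 × 1.59 / (√0.008) = 0.3022.
Try y = 0.465 m: A R^(2/3) = 0.2209 — too small.
Try y = 0.661 m: A R^(2/3) = 0.4357 — too large.
Try y = 0.546 m: A R^(2/3) = 0.3026 — close enough.

y_n = 0.546 m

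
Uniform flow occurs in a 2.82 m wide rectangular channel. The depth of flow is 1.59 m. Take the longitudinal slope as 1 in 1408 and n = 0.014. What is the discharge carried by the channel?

Q = 7.03 m³/s

Flow area A = b·y = 2.82 × 1.59 = 4.484 m². Wetted perimeter P = b + 2y = 2.82 + 2×1.59 = 6 m.
Hydraulic radius R = A/P = 4.484/6 = 0.7473 m.
Manning's equation: Q = (1/n) A R^(2/3) S^(1/2) = (1/0.014) × 4.484 × 0.7473^(2/3) × 0.0007102^(1/2) = 7.03 m³/s.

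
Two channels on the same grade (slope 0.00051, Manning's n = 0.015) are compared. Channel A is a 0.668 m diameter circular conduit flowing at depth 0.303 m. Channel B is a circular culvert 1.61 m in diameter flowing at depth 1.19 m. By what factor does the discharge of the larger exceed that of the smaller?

Channel A: For a circular section of diameter D = 0.668 m at depth y = 0.303 m, the central angle is θ = 2 arccos(1 − 2y/D) = 2.956 rad. Then A = (D²/8)(θ − sin θ) = 0.1546 m² and P = Dθ/2 = 0.9872 m. Hydraulic radius R = A/P = 0.1546/0.9872 = 0.1566 m. Q_A = (1/0.015)·0.1546·0.1566^(2/3)·√0.00051 = 0.06759 m³/s.
Channel B: For a circular section of diameter D = 1.61 m at depth y = 1.19 m, the central angle is θ = 2 arccos(1 − 2y/D) = 4.139 rad. Then A = (D²/8)(θ − sin θ) = 1.613 m² and P = Dθ/2 = 3.332 m. Hydraulic radius R = A/P = 1.613/3.332 = 0.4842 m. Q_B = (1/0.015)·1.613·0.4842^(2/3)·√0.00051 = 1.498 m³/s.
The larger discharge is 1.498 m³/s and the smaller is 0.06759 m³/s; the ratio is 22.2.

22.2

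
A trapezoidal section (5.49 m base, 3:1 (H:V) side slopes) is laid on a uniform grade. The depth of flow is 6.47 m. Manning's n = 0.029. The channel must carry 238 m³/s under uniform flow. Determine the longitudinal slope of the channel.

S = 0.000349

With bottom width b = 5.49 m and side slope z = 3: A = (b + zy)y = (5.49 + 3×6.47)×6.47 = 161.1 m²; P = b + 2y√(1+z²) = 5.49 + 2×6.47×3.162 = 46.41 m.
Hydraulic radius R = A/P = 161.1/46.41 = 3.471 m.
From Manning's equation, S = [nQ / (1 A R^(2/3))]² = [0.029 × 238 / (1 × 161.1 × 3.471^(2/3))]² = 0.000349.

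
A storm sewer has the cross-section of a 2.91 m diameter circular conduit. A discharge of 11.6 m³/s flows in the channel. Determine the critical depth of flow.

y_c = 1.49 m

At critical depth, Q² T / (g A³) = 1, i.e. A³/T = Q²/g = 11.6²/9.81 = 13.72.
At y = 1.74 m: A³/T = 25.04 — high.
At y = 1.49 m: A³/T = 13.84 — close enough.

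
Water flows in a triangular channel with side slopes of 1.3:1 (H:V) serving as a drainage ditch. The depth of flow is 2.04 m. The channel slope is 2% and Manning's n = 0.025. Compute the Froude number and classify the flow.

For a triangular section with side slope z = 1.3: A = zy² = 1.3×2.04² = 5.41 m²; P = 2y√(1+z²) = 2×2.04×1.64 = 6.692 m.
Hydraulic radius R = A/P = 5.41/6.692 = 0.8085 m.
V = (1/n) R^(2/3) √S = (1/0.025) × 0.8085^(2/3) × √0.02 = 4.909 m/s. Hydraulic depth D_h = A/T = 5.41/5.304 = 1.02 m.
Froude number Fr = V/√(g·D_h) = 4.909/√(9.81×1.02) = 1.55, which is greater than 1, so the flow is supercritical.

supercritical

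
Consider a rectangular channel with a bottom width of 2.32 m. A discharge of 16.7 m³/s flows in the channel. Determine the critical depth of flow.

y_c = 1.74 m

For a rectangular channel, critical depth y_c = (q²/g)^(1/3) where q = Q/b = 16.7/2.32 = 7.198 m²/s.
So y_c = (7.198²/9.81)^(1/3) = 1.74 m.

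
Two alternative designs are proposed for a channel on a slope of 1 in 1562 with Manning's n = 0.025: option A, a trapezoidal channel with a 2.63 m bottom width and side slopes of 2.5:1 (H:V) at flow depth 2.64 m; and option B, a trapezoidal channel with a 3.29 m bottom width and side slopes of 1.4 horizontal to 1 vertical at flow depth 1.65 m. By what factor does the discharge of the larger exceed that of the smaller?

Channel A: With bottom width b = 2.63 m and side slope z = 2.5: A = (b + zy)y = (2.63 + 2.5×2.64)×2.64 = 24.37 m²; P = b + 2y√(1+z²) = 2.63 + 2×2.64×2.693 = 16.85 m. Hydraulic radius R = A/P = 24.37/16.85 = 1.446 m. Q_A = (1/0.025)·24.37·1.446^(2/3)·√0.0006402 = 31.54 m³/s.
Channel B: With bottom width b = 3.29 m and side slope z = 1.4: A = (b + zy)y = (3.29 + 1.4×1.65)×1.65 = 9.24 m²; P = b + 2y√(1+z²) = 3.29 + 2×1.65×1.72 = 8.968 m. Hydraulic radius R = A/P = 9.24/8.968 = 1.03 m. Q_B = (1/0.025)·9.24·1.03^(2/3)·√0.0006402 = 9.54 m³/s.
The larger discharge is 31.54 m³/s and the smaller is 9.54 m³/s; the ratio is 3.31.

3.31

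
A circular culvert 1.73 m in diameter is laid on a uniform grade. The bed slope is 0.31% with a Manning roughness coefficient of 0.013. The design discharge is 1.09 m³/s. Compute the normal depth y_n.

Manning's equation rearranged: A R^(2/3) = nQ / (1·√S) = 0.013 × 1.09 / (√0.0031) = 0.2545.
Trying y = 0.578 m: A R^(2/3) = 0.3237 — high.
Trying y = 0.51 m: A R^(2/3) = 0.2545 — matches.

y_n = 0.51 m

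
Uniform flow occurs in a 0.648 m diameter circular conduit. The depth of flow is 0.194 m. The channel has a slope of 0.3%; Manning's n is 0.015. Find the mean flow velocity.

V = 0.841 m/s

For a circular section of diameter D = 0.648 m at depth y = 0.194 m, the central angle is θ = 2 arccos(1 − 2y/D) = 2.316 rad. Then A = (D²/8)(θ − sin θ) = 0.08297 m² and P = Dθ/2 = 0.7503 m.
Hydraulic radius R = A/P = 0.08297/0.7503 = 0.1106 m.
From Manning's equation, V = (1/n) R^(2/3) S^(1/2) = (1/0.015) × 0.1106^(2/3) × 0.003^(1/2) = 0.841 m/s.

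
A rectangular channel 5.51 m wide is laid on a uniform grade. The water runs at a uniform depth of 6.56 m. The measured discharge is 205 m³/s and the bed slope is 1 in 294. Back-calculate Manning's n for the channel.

Flow area A = b·y = 5.51 × 6.56 = 36.15 m². Wetted perimeter P = b + 2y = 5.51 + 2×6.56 = 18.63 m.
Hydraulic radius R = A/P = 36.15/18.63 = 1.94 m.
Rearranging Manning's equation: n = (1/Q) A R^(2/3) S^(1/2) = (1/205) × 36.15 × 1.94^(2/3) × √0.003401 = 0.016.

n = 0.016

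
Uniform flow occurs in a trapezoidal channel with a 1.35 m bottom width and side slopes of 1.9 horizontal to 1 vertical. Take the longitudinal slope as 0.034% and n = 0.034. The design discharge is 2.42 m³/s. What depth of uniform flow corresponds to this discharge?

Manning's equation rearranged: A R^(2/3) = nQ / (1·√S) = 0.034 × 2.42 / (√0.00034) = 4.462.
At y = 1.7 m: A R^(2/3) = 7.258 — high.
At y = 0.95 m: A R^(2/3) = 2.017 — low.
At y = 1.37 m: A R^(2/3) = 4.465 — close enough.

y_n = 1.37 m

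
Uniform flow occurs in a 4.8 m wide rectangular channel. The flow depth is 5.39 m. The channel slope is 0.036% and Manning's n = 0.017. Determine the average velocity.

Flow area A = b·y = 4.8 × 5.39 = 25.87 m². Wetted perimeter P = b + 2y = 4.8 + 2×5.39 = 15.58 m.
Hydraulic radius R = A/P = 25.87/15.58 = 1.661 m.
From Manning's equation, V = (1/n) R^(2/3) S^(1/2) = (1/0.017) × 1.661^(2/3) × 0.00036^(1/2) = 1.57 m/s.

V = 1.57 m/s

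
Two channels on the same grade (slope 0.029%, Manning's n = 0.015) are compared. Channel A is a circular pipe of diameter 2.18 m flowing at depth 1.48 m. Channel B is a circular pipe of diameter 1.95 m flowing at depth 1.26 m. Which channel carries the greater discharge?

Channel A: For a circular section of diameter D = 2.18 m at depth y = 1.48 m, the central angle is θ = 2 arccos(1 − 2y/D) = 3.873 rad. Then A = (D²/8)(θ − sin θ) = 2.698 m² and P = Dθ/2 = 4.222 m. Hydraulic radius R = A/P = 2.698/4.222 = 0.639 m. Q_A = (1/0.015)·2.698·0.639^(2/3)·√0.00029 = 2.272 m³/s.
Channel B: For a circular section of diameter D = 1.95 m at depth y = 1.26 m, the central angle is θ = 2 arccos(1 − 2y/D) = 3.735 rad. Then A = (D²/8)(θ − sin θ) = 2.041 m² and P = Dθ/2 = 3.641 m. Hydraulic radius R = A/P = 2.041/3.641 = 0.5605 m. Q_B = (1/0.015)·2.041·0.5605^(2/3)·√0.00029 = 1.575 m³/s.
Q_A = 2.272 m³/s vs Q_B = 1.575 m³/s, so channel A carries more.

channel A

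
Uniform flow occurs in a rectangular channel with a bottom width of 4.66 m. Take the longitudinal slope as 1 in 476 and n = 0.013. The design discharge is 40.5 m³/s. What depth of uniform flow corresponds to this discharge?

Manning's equation rearranged: A R^(2/3) = nQ / (1·√S) = 0.013 × 40.5 / (√0.002101) = 11.49.
Try y = 2.75 m: A R^(2/3) = 14.96 — too large.
Try y = 1.87 m: A R^(2/3) = 8.93 — too small.
Try y = 2.25 m: A R^(2/3) = 11.47 — close enough.

y_n = 2.25 m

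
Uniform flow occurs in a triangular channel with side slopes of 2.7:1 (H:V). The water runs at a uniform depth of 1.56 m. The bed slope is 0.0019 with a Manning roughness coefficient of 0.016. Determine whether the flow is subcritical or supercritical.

For a triangular section with side slope z = 2.7: A = zy² = 2.7×1.56² = 6.571 m²; P = 2y√(1+z²) = 2×1.56×2.879 = 8.983 m.
Hydraulic radius R = A/P = 6.571/8.983 = 0.7314 m.
V = (1/n) R^(2/3) √S = (1/0.016) × 0.7314^(2/3) × √0.0019 = 2.212 m/s. Hydraulic depth D_h = A/T = 6.571/8.424 = 0.78 m.
Froude number Fr = V/√(g·D_h) = 2.212/√(9.81×0.78) = 0.8, which is less than 1, so the flow is subcritical.

subcritical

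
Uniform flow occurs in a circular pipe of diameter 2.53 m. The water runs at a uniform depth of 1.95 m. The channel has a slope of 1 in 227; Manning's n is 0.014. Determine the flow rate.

Q = 16.5 m³/s

For a circular section of diameter D = 2.53 m at depth y = 1.95 m, the central angle is θ = 2 arccos(1 − 2y/D) = 4.286 rad. Then A = (D²/8)(θ − sin θ) = 4.158 m² and P = Dθ/2 = 5.422 m.
Hydraulic radius R = A/P = 4.158/5.422 = 0.7669 m.
Manning's equation: Q = (1/n) A R^(2/3) S^(1/2) = (1/0.014) × 4.158 × 0.7669^(2/3) × 0.004405^(1/2) = 16.5 m³/s.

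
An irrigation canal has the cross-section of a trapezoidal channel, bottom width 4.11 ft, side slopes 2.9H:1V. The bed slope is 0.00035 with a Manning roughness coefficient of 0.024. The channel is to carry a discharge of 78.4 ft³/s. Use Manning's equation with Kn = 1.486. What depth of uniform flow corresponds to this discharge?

y_n = 3.29 ft

Manning's equation rearranged: A R^(2/3) = nQ / (1.486·√S) = 0.024 × 78.4 / (1.486 × √0.00035) = 67.68.
At y = 2.42 ft: A R^(2/3) = 34.03 — too small.
At y = 3.74 ft: A R^(2/3) = 90.78 — too large.
At y = 3.29 ft: A R^(2/3) = 67.65 — close enough.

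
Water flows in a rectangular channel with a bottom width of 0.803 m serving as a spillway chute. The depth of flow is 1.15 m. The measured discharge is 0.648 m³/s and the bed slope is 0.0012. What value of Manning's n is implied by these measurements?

n = 0.022

Flow area A = b·y = 0.803 × 1.15 = 0.9234 m². Wetted perimeter P = b + 2y = 0.803 + 2×1.15 = 3.103 m.
Hydraulic radius R = A/P = 0.9234/3.103 = 0.2976 m.
Rearranging Manning's equation: n = (1/Q) A R^(2/3) S^(1/2) = (1/0.648) × 0.9234 × 0.2976^(2/3) × √0.0012 = 0.022.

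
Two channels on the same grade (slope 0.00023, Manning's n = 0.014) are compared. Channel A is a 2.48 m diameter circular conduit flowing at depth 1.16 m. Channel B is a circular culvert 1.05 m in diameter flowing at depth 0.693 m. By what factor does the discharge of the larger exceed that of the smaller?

5.71

Channel A: For a circular section of diameter D = 2.48 m at depth y = 1.16 m, the central angle is θ = 2 arccos(1 − 2y/D) = 3.012 rad. Then A = (D²/8)(θ − sin θ) = 2.217 m² and P = Dθ/2 = 3.735 m. Hydraulic radius R = A/P = 2.217/3.735 = 0.5935 m. Q_A = (1/0.014)·2.217·0.5935^(2/3)·√0.00023 = 1.696 m³/s.
Channel B: For a circular section of diameter D = 1.05 m at depth y = 0.693 m, the central angle is θ = 2 arccos(1 − 2y/D) = 3.793 rad. Then A = (D²/8)(θ − sin θ) = 0.6063 m² and P = Dθ/2 = 1.991 m. Hydraulic radius R = A/P = 0.6063/1.991 = 0.3045 m. Q_B = (1/0.014)·0.6063·0.3045^(2/3)·√0.00023 = 0.2972 m³/s.
The larger discharge is 1.696 m³/s and the smaller is 0.2972 m³/s; the ratio is 5.71.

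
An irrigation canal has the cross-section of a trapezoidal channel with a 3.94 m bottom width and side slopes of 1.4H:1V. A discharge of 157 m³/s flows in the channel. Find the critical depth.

At critical depth, Q² T / (g A³) = 1, i.e. A³/T = Q²/g = 157²/9.81 = 2513.
Try y = 4.18 m: A³/T = 4383 — over.
Try y = 3.64 m: A³/T = 2518 — close enough.

y_c = 3.64 m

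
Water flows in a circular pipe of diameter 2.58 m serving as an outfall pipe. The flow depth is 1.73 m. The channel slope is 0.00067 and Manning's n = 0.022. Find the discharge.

Q = 3.63 m³/s

For a circular section of diameter D = 2.58 m at depth y = 1.73 m, the central angle is θ = 2 arccos(1 − 2y/D) = 3.838 rad. Then A = (D²/8)(θ − sin θ) = 3.727 m² and P = Dθ/2 = 4.951 m.
Hydraulic radius R = A/P = 3.727/4.951 = 0.7528 m.
Manning's equation: Q = (1/n) A R^(2/3) S^(1/2) = (1/0.022) × 3.727 × 0.7528^(2/3) × 0.00067^(1/2) = 3.63 m³/s.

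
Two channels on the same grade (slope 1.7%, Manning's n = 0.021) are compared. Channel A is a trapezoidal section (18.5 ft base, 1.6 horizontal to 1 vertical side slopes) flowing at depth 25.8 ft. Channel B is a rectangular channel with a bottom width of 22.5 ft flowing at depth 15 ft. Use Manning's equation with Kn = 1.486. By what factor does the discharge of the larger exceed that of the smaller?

Channel A: With bottom width b = 18.5 ft and side slope z = 1.6: A = (b + zy)y = (18.5 + 1.6×25.8)×25.8 = 1542 ft²; P = b + 2y√(1+z²) = 18.5 + 2×25.8×1.887 = 115.9 ft. Hydraulic radius R = A/P = 1542/115.9 = 13.31 ft. Q_A = (1.486/0.021)·1542·13.31^(2/3)·√0.017 = 79930 ft³/s.
Channel B: Flow area A = b·y = 22.5 × 15 = 337.5 ft². Wetted perimeter P = b + 2y = 22.5 + 2×15 = 52.5 ft. Hydraulic radius R = A/P = 337.5/52.5 = 6.429 ft. Q_B = (1.486/0.021)·337.5·6.429^(2/3)·√0.017 = 10770 ft³/s.
The larger discharge is 79930 ft³/s and the smaller is 10770 ft³/s; the ratio is 7.42.

7.42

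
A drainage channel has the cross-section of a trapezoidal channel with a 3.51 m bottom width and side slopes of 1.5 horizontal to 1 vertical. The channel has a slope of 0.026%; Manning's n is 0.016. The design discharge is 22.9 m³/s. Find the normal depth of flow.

y_n = 2.47 m

Manning's equation rearranged: A R^(2/3) = nQ / (1·√S) = 0.016 × 22.9 / (√0.00026) = 22.72.
Try y = 3.04 m: A R^(2/3) = 34.88 — over.
Try y = 2.47 m: A R^(2/3) = 22.68 — close enough.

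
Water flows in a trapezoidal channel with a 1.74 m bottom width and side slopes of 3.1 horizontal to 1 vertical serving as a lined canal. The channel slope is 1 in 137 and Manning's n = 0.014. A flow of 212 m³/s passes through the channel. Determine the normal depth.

Manning's equation rearranged: A R^(2/3) = nQ / (1·√S) = 0.014 × 212 / (√0.007299) = 34.74.
Trying y = 2.35 m: A R^(2/3) = 24.53 — short.
Trying y = 2.71 m: A R^(2/3) = 34.67 — close enough.

y_n = 2.71 m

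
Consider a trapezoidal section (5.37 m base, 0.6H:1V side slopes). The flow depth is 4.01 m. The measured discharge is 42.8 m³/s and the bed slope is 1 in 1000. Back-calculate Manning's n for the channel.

With bottom width b = 5.37 m and side slope z = 0.6: A = (b + zy)y = (5.37 + 0.6×4.01)×4.01 = 31.18 m²; P = b + 2y√(1+z²) = 5.37 + 2×4.01×1.166 = 14.72 m.
Hydraulic radius R = A/P = 31.18/14.72 = 2.118 m.
Rearranging Manning's equation: n = (1/Q) A R^(2/3) S^(1/2) = (1/42.8) × 31.18 × 2.118^(2/3) × √0.001 = 0.038.

n = 0.038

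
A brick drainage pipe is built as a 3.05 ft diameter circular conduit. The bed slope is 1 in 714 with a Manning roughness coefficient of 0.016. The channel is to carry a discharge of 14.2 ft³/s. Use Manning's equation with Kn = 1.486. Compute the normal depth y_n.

Manning's equation rearranged: A R^(2/3) = nQ / (1.486·√S) = 0.016 × 14.2 / (1.486 × √0.001401) = 4.085.
Trying y = 2.19 ft: A R^(2/3) = 5.275 — too large.
Trying y = 1.5 ft: A R^(2/3) = 2.964 — too small.
Trying y = 1.83 ft: A R^(2/3) = 4.097 — close enough.

y_n = 1.83 ft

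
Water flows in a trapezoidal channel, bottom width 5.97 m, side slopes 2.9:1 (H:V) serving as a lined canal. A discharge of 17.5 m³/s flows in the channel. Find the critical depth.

y_c = 0.83 m

At critical depth, Q² T / (g A³) = 1, i.e. A³/T = Q²/g = 17.5²/9.81 = 31.22.
Trying y = 1.01 m: A³/T = 61.39 — over.
Trying y = 0.74 m: A³/T = 21.11 — short.
Trying y = 0.83 m: A³/T = 31.17 — ≈ 31.22.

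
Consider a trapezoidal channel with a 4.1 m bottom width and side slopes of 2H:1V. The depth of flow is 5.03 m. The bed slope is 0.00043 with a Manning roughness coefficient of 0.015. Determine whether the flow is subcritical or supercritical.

With bottom width b = 4.1 m and side slope z = 2: A = (b + zy)y = (4.1 + 2×5.03)×5.03 = 71.22 m²; P = b + 2y√(1+z²) = 4.1 + 2×5.03×2.236 = 26.59 m.
Hydraulic radius R = A/P = 71.22/26.59 = 2.678 m.
V = (1/n) R^(2/3) √S = (1/0.015) × 2.678^(2/3) × √0.00043 = 2.666 m/s. Hydraulic depth D_h = A/T = 71.22/24.22 = 2.941 m.
Froude number Fr = V/√(g·D_h) = 2.666/√(9.81×2.941) = 0.496, which is less than 1, so the flow is subcritical.

subcritical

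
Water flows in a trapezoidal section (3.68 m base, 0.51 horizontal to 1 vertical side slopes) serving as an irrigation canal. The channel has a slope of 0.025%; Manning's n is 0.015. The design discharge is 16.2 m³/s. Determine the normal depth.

y_n = 2.54 m

Manning's equation rearranged: A R^(2/3) = nQ / (1·√S) = 0.015 × 16.2 / (√0.00025) = 15.37.
At y = 2.76 m: A R^(2/3) = 17.75 — too large.
At y = 2.28 m: A R^(2/3) = 12.85 — too small.
At y = 2.54 m: A R^(2/3) = 15.41 — close enough.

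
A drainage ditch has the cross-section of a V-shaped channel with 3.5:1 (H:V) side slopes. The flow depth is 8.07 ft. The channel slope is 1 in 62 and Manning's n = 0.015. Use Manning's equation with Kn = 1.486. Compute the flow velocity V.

For a triangular section with side slope z = 3.5: A = zy² = 3.5×8.07² = 227.9 ft²; P = 2y√(1+z²) = 2×8.07×3.64 = 58.75 ft.
Hydraulic radius R = A/P = 227.9/58.75 = 3.88 ft.
From Manning's equation, V = (1.486/n) R^(2/3) S^(1/2) = (1.486/0.015) × 3.88^(2/3) × 0.01613^(1/2) = 31.1 ft/s.

V = 31.1 ft/s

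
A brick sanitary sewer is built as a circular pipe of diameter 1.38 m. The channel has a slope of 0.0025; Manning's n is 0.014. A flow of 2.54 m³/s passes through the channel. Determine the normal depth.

Manning's equation rearranged: A R^(2/3) = nQ / (1·√S) = 0.014 × 2.54 / (√0.0025) = 0.7112.
Try y = 1.25 m: A R^(2/3) = 0.7861 — high.
Try y = 0.812 m: A R^(2/3) = 0.4797 — low.
Try y = 1.09 m: A R^(2/3) = 0.71 — ≈ 0.7112.

y_n = 1.09 m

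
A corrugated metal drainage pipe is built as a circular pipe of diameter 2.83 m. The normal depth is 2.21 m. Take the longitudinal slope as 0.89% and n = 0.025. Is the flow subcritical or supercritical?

For a circular section of diameter D = 2.83 m at depth y = 2.21 m, the central angle is θ = 2 arccos(1 − 2y/D) = 4.335 rad. Then A = (D²/8)(θ − sin θ) = 5.27 m² and P = Dθ/2 = 6.134 m.
Hydraulic radius R = A/P = 5.27/6.134 = 0.8592 m.
V = (1/n) R^(2/3) √S = (1/0.025) × 0.8592^(2/3) × √0.0089 = 3.411 m/s. Hydraulic depth D_h = A/T = 5.27/2.341 = 2.251 m.
Froude number Fr = V/√(g·D_h) = 3.411/√(9.81×2.251) = 0.726, which is less than 1, so the flow is subcritical.

subcritical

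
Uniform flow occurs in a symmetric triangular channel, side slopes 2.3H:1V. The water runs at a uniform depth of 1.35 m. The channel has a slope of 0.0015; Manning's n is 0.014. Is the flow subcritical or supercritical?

For a triangular section with side slope z = 2.3: A = zy² = 2.3×1.35² = 4.192 m²; P = 2y√(1+z²) = 2×1.35×2.508 = 6.772 m.
Hydraulic radius R = A/P = 4.192/6.772 = 0.619 m.
V = (1/n) R^(2/3) √S = (1/0.014) × 0.619^(2/3) × √0.0015 = 2.009 m/s. Hydraulic depth D_h = A/T = 4.192/6.21 = 0.675 m.
Froude number Fr = V/√(g·D_h) = 2.009/√(9.81×0.675) = 0.781, which is less than 1, so the flow is subcritical.

subcritical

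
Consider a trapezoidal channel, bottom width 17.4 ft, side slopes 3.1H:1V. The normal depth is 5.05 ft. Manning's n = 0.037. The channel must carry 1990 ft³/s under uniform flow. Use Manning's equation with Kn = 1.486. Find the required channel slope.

With bottom width b = 17.4 ft and side slope z = 3.1: A = (b + zy)y = (17.4 + 3.1×5.05)×5.05 = 166.9 ft²; P = b + 2y√(1+z²) = 17.4 + 2×5.05×3.257 = 50.3 ft.
Hydraulic radius R = A/P = 166.9/50.3 = 3.319 ft.
From Manning's equation, S = [nQ / (1.486 A R^(2/3))]² = [0.037 × 1990 / (1.486 × 166.9 × 3.319^(2/3))]² = 0.0178.

S = 0.0178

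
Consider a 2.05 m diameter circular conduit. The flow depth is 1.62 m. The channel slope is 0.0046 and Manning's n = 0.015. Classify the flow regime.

For a circular section of diameter D = 2.05 m at depth y = 1.62 m, the central angle is θ = 2 arccos(1 − 2y/D) = 4.38 rad. Then A = (D²/8)(θ − sin θ) = 2.798 m² and P = Dθ/2 = 4.49 m.
Hydraulic radius R = A/P = 2.798/4.49 = 0.6231 m.
V = (1/n) R^(2/3) √S = (1/0.015) × 0.6231^(2/3) × √0.0046 = 3.299 m/s. Hydraulic depth D_h = A/T = 2.798/1.669 = 1.676 m.
Froude number Fr = V/√(g·D_h) = 3.299/√(9.81×1.676) = 0.814, which is less than 1, so the flow is subcritical.

subcritical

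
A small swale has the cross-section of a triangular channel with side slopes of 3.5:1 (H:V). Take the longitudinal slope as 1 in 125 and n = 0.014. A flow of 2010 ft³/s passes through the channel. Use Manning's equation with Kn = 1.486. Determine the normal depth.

y_n = 5.59 ft

Manning's equation rearranged: A R^(2/3) = nQ / (1.486·√S) = 0.014 × 2010 / (1.486 × √0.008) = 211.7.
Try y = 4.4 ft: A R^(2/3) = 111.7 — low.
Try y = 6.09 ft: A R^(2/3) = 265.7 — high.
Try y = 5.59 ft: A R^(2/3) = 211.4 — close enough.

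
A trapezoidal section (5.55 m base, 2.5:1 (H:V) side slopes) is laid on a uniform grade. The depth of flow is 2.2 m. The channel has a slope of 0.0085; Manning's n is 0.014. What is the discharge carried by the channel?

With bottom width b = 5.55 m and side slope z = 2.5: A = (b + zy)y = (5.55 + 2.5×2.2)×2.2 = 24.31 m²; P = b + 2y√(1+z²) = 5.55 + 2×2.2×2.693 = 17.4 m.
Hydraulic radius R = A/P = 24.31/17.4 = 1.397 m.
Manning's equation: Q = (1/n) A R^(2/3) S^(1/2) = (1/0.014) × 24.31 × 1.397^(2/3) × 0.0085^(1/2) = 200 m³/s.

Q = 200 m³/s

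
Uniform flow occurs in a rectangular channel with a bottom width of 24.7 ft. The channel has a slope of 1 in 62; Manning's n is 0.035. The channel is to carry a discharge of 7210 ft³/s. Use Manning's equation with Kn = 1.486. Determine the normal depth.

Manning's equation rearranged: A R^(2/3) = nQ / (1.486·√S) = 0.035 × 7210 / (1.486 × √0.01613) = 1337.
Trying y = 17.6 ft: A R^(2/3) = 1630 — too large.
Trying y = 15.1 ft: A R^(2/3) = 1338 — ≈ 1337.

y_n = 15.1 ft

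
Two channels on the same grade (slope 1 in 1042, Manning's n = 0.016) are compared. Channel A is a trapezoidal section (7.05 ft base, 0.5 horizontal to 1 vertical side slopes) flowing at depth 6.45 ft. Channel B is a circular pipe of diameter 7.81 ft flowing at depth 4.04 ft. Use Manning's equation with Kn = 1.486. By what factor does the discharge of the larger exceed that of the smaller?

Channel A: With bottom width b = 7.05 ft and side slope z = 0.5: A = (b + zy)y = (7.05 + 0.5×6.45)×6.45 = 66.27 ft²; P = b + 2y√(1+z²) = 7.05 + 2×6.45×1.118 = 21.47 ft. Hydraulic radius R = A/P = 66.27/21.47 = 3.086 ft. Q_A = (1.486/0.016)·66.27·3.086^(2/3)·√0.0009597 = 404.2 ft³/s.
Channel B: For a circular section of diameter D = 7.81 ft at depth y = 4.04 ft, the central angle is θ = 2 arccos(1 − 2y/D) = 3.211 rad. Then A = (D²/8)(θ − sin θ) = 25.01 ft² and P = Dθ/2 = 12.54 ft. Hydraulic radius R = A/P = 25.01/12.54 = 1.995 ft. Q_B = (1.486/0.016)·25.01·1.995^(2/3)·√0.0009597 = 114 ft³/s.
The larger discharge is 404.2 ft³/s and the smaller is 114 ft³/s; the ratio is 3.55.

3.55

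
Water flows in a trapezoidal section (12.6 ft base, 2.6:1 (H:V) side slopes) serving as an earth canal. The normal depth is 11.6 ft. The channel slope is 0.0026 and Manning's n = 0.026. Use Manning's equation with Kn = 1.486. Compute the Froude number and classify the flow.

subcritical

With bottom width b = 12.6 ft and side slope z = 2.6: A = (b + zy)y = (12.6 + 2.6×11.6)×11.6 = 496 ft²; P = b + 2y√(1+z²) = 12.6 + 2×11.6×2.786 = 77.23 ft.
Hydraulic radius R = A/P = 496/77.23 = 6.423 ft.
V = (1.486/n) R^(2/3) √S = (1.486/0.026) × 6.423^(2/3) × √0.0026 = 10.07 ft/s. Hydraulic depth D_h = A/T = 496/72.92 = 6.802 ft.
Froude number Fr = V/√(g·D_h) = 10.07/√(32.2×6.802) = 0.68, which is less than 1, so the flow is subcritical.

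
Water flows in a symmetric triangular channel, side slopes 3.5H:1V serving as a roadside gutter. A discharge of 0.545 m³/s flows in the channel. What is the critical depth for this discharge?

y_c = 0.346 m

At critical depth, Q² T / (g A³) = 1, i.e. A³/T = Q²/g = 0.545²/9.81 = 0.03028.
Trying y = 0.405 m: A³/T = 0.06674 — high.
Trying y = 0.291 m: A³/T = 0.01278 — low.
Trying y = 0.346 m: A³/T = 0.03037 — ≈ 0.03028.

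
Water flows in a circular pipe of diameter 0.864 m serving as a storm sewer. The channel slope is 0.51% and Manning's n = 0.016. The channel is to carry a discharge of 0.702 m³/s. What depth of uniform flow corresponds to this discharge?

Manning's equation rearranged: A R^(2/3) = nQ / (1·√S) = 0.016 × 0.702 / (√0.0051) = 0.1573.
Try y = 0.648 m: A R^(2/3) = 0.1925 — over.
Try y = 0.556 m: A R^(2/3) = 0.1574 — matches.

y_n = 0.556 m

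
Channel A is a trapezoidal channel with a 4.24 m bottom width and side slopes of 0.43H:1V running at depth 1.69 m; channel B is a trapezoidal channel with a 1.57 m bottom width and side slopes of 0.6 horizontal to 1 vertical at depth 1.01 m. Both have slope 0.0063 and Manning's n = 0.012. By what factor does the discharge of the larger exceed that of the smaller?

5.84

Channel A: With bottom width b = 4.24 m and side slope z = 0.43: A = (b + zy)y = (4.24 + 0.43×1.69)×1.69 = 8.394 m²; P = b + 2y√(1+z²) = 4.24 + 2×1.69×1.089 = 7.919 m. Hydraulic radius R = A/P = 8.394/7.919 = 1.06 m. Q_A = (1/0.012)·8.394·1.06^(2/3)·√0.0063 = 57.72 m³/s.
Channel B: With bottom width b = 1.57 m and side slope z = 0.6: A = (b + zy)y = (1.57 + 0.6×1.01)×1.01 = 2.198 m²; P = b + 2y√(1+z²) = 1.57 + 2×1.01×1.166 = 3.926 m. Hydraulic radius R = A/P = 2.198/3.926 = 0.5598 m. Q_B = (1/0.012)·2.198·0.5598^(2/3)·√0.0063 = 9.874 m³/s.
The larger discharge is 57.72 m³/s and the smaller is 9.874 m³/s; the ratio is 5.84.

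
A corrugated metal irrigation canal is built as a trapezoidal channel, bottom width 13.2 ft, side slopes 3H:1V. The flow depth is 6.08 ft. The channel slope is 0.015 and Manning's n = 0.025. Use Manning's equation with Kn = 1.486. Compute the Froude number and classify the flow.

supercritical

With bottom width b = 13.2 ft and side slope z = 3: A = (b + zy)y = (13.2 + 3×6.08)×6.08 = 191.2 ft²; P = b + 2y√(1+z²) = 13.2 + 2×6.08×3.162 = 51.65 ft.
Hydraulic radius R = A/P = 191.2/51.65 = 3.701 ft.
V = (1.486/n) R^(2/3) √S = (1.486/0.025) × 3.701^(2/3) × √0.015 = 17.42 ft/s. Hydraulic depth D_h = A/T = 191.2/49.68 = 3.848 ft.
Froude number Fr = V/√(g·D_h) = 17.42/√(32.2×3.848) = 1.56, which is greater than 1, so the flow is supercritical.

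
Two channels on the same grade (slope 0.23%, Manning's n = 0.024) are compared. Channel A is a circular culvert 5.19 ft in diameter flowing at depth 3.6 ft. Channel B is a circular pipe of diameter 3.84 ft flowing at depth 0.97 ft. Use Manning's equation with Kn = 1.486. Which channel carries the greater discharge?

Channel A: For a circular section of diameter D = 5.19 ft at depth y = 3.6 ft, the central angle is θ = 2 arccos(1 − 2y/D) = 3.937 rad. Then A = (D²/8)(θ − sin θ) = 15.66 ft² and P = Dθ/2 = 10.22 ft. Hydraulic radius R = A/P = 15.66/10.22 = 1.533 ft. Q_A = (1.486/0.024)·15.66·1.533^(2/3)·√0.0023 = 61.82 ft³/s.
Channel B: For a circular section of diameter D = 3.84 ft at depth y = 0.97 ft, the central angle is θ = 2 arccos(1 − 2y/D) = 2.106 rad. Then A = (D²/8)(θ − sin θ) = 2.297 ft² and P = Dθ/2 = 4.044 ft. Hydraulic radius R = A/P = 2.297/4.044 = 0.5681 ft. Q_B = (1.486/0.024)·2.297·0.5681^(2/3)·√0.0023 = 4.679 ft³/s.
Q_A = 61.82 ft³/s vs Q_B = 4.679 ft³/s, so channel A carries more.

channel A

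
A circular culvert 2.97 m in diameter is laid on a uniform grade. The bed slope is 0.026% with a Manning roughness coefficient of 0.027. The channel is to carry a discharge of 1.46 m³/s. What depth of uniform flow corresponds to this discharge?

y_n = 1.36 m

Manning's equation rearranged: A R^(2/3) = nQ / (1·√S) = 0.027 × 1.46 / (√0.00026) = 2.445.
At y = 1.73 m: A R^(2/3) = 3.646 — high.
At y = 1.02 m: A R^(2/3) = 1.441 — low.
At y = 1.36 m: A R^(2/3) = 2.44 — ≈ 2.445.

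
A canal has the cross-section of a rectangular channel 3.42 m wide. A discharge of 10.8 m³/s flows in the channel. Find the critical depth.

y_c = 1.01 m

For a rectangular channel, critical depth y_c = (q²/g)^(1/3) where q = Q/b = 10.8/3.42 = 3.158 m²/s.
So y_c = (3.158²/9.81)^(1/3) = 1.01 m.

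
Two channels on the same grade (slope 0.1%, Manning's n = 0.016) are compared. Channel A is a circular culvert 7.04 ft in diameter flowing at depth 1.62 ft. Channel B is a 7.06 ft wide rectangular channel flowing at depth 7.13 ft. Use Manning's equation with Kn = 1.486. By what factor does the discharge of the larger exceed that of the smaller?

Channel A: For a circular section of diameter D = 7.04 ft at depth y = 1.62 ft, the central angle is θ = 2 arccos(1 − 2y/D) = 2.001 rad. Then A = (D²/8)(θ − sin θ) = 6.768 ft² and P = Dθ/2 = 7.044 ft. Hydraulic radius R = A/P = 6.768/7.044 = 0.9608 ft. Q_A = (1.486/0.016)·6.768·0.9608^(2/3)·√0.001 = 19.35 ft³/s.
Channel B: Flow area A = b·y = 7.06 × 7.13 = 50.34 ft². Wetted perimeter P = b + 2y = 7.06 + 2×7.13 = 21.32 ft. Hydraulic radius R = A/P = 50.34/21.32 = 2.361 ft. Q_B = (1.486/0.016)·50.34·2.361^(2/3)·√0.001 = 262.1 ft³/s.
The larger discharge is 262.1 ft³/s and the smaller is 19.35 ft³/s; the ratio is 13.5.

13.5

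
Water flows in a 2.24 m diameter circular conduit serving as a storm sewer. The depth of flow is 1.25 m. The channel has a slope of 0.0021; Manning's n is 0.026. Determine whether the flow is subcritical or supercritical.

subcritical

For a circular section of diameter D = 2.24 m at depth y = 1.25 m, the central angle is θ = 2 arccos(1 − 2y/D) = 3.374 rad. Then A = (D²/8)(θ − sin θ) = 2.261 m² and P = Dθ/2 = 3.779 m.
Hydraulic radius R = A/P = 2.261/3.779 = 0.5983 m.
V = (1/n) R^(2/3) √S = (1/0.026) × 0.5983^(2/3) × √0.0021 = 1.251 m/s. Hydraulic depth D_h = A/T = 2.261/2.225 = 1.016 m.
Froude number Fr = V/√(g·D_h) = 1.251/√(9.81×1.016) = 0.396, which is less than 1, so the flow is subcritical.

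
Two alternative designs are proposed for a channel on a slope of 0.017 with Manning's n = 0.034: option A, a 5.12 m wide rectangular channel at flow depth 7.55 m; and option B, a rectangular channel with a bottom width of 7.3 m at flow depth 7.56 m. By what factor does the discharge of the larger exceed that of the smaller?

1.69

Channel A: Flow area A = b·y = 5.12 × 7.55 = 38.66 m². Wetted perimeter P = b + 2y = 5.12 + 2×7.55 = 20.22 m. Hydraulic radius R = A/P = 38.66/20.22 = 1.912 m. Q_A = (1/0.034)·38.66·1.912^(2/3)·√0.017 = 228.3 m³/s.
Channel B: Flow area A = b·y = 7.3 × 7.56 = 55.19 m². Wetted perimeter P = b + 2y = 7.3 + 2×7.56 = 22.42 m. Hydraulic radius R = A/P = 55.19/22.42 = 2.462 m. Q_B = (1/0.034)·55.19·2.462^(2/3)·√0.017 = 385.8 m³/s.
The larger discharge is 385.8 m³/s and the smaller is 228.3 m³/s; the ratio is 1.69.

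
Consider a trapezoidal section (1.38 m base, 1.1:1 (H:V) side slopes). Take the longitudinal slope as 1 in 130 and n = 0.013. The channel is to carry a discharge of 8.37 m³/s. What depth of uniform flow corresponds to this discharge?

Manning's equation rearranged: A R^(2/3) = nQ / (1·√S) = 0.013 × 8.37 / (√0.007692) = 1.241.
Trying y = 0.757 m: A R^(2/3) = 1 — low.
Trying y = 0.848 m: A R^(2/3) = 1.24 — ≈ 1.241.

y_n = 0.848 m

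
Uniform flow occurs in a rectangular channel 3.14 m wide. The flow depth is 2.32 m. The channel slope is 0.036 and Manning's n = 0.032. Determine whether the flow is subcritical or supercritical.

Flow area A = b·y = 3.14 × 2.32 = 7.285 m². Wetted perimeter P = b + 2y = 3.14 + 2×2.32 = 7.78 m.
Hydraulic radius R = A/P = 7.285/7.78 = 0.9363 m.
V = (1/n) R^(2/3) √S = (1/0.032) × 0.9363^(2/3) × √0.036 = 5.675 m/s. Hydraulic depth D_h = A/T = 7.285/3.14 = 2.32 m.
Froude number Fr = V/√(g·D_h) = 5.675/√(9.81×2.32) = 1.19, which is greater than 1, so the flow is supercritical.

supercritical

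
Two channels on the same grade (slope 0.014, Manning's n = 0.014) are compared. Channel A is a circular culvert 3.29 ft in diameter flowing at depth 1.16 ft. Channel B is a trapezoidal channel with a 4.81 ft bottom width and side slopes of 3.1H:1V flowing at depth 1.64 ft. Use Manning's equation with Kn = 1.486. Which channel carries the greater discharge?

Channel A: For a circular section of diameter D = 3.29 ft at depth y = 1.16 ft, the central angle is θ = 2 arccos(1 − 2y/D) = 2.543 rad. Then A = (D²/8)(θ − sin θ) = 2.678 ft² and P = Dθ/2 = 4.183 ft. Hydraulic radius R = A/P = 2.678/4.183 = 0.6403 ft. Q_A = (1.486/0.014)·2.678·0.6403^(2/3)·√0.014 = 24.99 ft³/s.
Channel B: With bottom width b = 4.81 ft and side slope z = 3.1: A = (b + zy)y = (4.81 + 3.1×1.64)×1.64 = 16.23 ft²; P = b + 2y√(1+z²) = 4.81 + 2×1.64×3.257 = 15.49 ft. Hydraulic radius R = A/P = 16.23/15.49 = 1.047 ft. Q_B = (1.486/0.014)·16.23·1.047^(2/3)·√0.014 = 210.2 ft³/s.
Q_A = 24.99 ft³/s vs Q_B = 210.2 ft³/s, so channel B carries more.

channel B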